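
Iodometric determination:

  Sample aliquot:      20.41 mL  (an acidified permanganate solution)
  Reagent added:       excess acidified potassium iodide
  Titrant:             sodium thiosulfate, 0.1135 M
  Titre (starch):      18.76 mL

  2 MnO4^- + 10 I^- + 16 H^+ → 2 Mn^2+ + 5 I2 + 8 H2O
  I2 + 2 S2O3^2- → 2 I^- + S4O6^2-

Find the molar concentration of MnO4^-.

n(S2O3^2-) = 0.01876 × 0.1135 = 2.129 × 10^-3 mol
n(I2) = n(S2O3^2-)/2 = 1.065 × 10^-3 mol
From the 2:5 ratio, n(MnO4^-) in the aliquot = 2/5 × 1.065 × 10^-3 = 4.259 × 10^-4 mol
[MnO4^-] = 4.259 × 10^-4 / 0.02041 = 0.02086 mol/L

0.02086 M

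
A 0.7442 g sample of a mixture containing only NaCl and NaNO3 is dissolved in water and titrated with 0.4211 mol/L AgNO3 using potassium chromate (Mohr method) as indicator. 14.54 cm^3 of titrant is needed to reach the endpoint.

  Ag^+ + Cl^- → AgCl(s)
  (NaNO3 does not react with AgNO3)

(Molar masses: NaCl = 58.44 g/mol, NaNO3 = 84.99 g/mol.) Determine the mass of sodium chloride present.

n(AgNO3) = 0.01454 × 0.4211 = 6.123 × 10^-3 mol
Let x = n(NaCl), y = n(NaNO3).
Titrant: 1x = 6.123 × 10^-3;  mass: 58.44x + 84.99y = 0.7442
Solving, x = 6.123 × 10^-3 mol, y = 4.546 × 10^-3 mol
mass of NaCl = 6.123 × 10^-3 × 58.44 = 0.3578 g

0.3578 g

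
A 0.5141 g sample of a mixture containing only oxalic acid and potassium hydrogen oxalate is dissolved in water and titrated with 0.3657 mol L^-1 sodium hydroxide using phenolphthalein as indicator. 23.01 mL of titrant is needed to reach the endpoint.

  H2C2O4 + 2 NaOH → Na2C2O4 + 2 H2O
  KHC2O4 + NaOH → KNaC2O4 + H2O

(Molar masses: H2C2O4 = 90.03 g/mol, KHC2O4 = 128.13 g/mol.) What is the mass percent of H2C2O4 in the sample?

59.43 %

n(NaOH) = 0.02301 × 0.3657 = 8.415 × 10^-3 mol
Let x = n(H2C2O4), y = n(KHC2O4).
Titrant: 2x + 1y = 8.415 × 10^-3;  mass: 90.03x + 128.13y = 0.5141
Solving, x = 3.393 × 10^-3 mol, y = 1.628 × 10^-3 mol
mass of H2C2O4 = 3.393 × 10^-3 × 90.03 = 0.3055 g
% H2C2O4 = 0.3055 / 0.5141 × 100 = 59.43 %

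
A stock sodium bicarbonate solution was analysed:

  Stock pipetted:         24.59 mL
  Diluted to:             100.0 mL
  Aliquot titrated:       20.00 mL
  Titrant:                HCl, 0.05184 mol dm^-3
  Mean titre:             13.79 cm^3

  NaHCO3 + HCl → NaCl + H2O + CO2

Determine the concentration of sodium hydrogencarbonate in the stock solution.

0.1454 mol/L

n(HCl) = 0.01379 × 0.05184 = 7.149 × 10^-4 mol
n(NaHCO3) in the aliquot = 7.149 × 10^-4 mol (1:1 ratio)
[NaHCO3]_dilute = 7.149 × 10^-4 / 0.02000 = 0.03574 mol/L
Dilution factor = 100.0 / 24.59 = 4.067
[NaHCO3]_stock = 0.03574 × 4.067 = 0.1454 mol/L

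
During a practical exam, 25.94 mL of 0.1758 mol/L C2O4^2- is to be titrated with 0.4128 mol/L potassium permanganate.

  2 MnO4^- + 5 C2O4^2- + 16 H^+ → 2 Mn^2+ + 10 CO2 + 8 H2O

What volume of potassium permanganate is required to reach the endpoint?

4.419 mL

n(C2O4^2-) = 0.02594 L × 0.1758 mol/L = 4.560 × 10^-3 mol
From the 2:5 stoichiometry, n(KMnO4) = 2/5 × 4.560 × 10^-3 = 1.824 × 10^-3 mol
V(KMnO4) = 1.824 × 10^-3 mol / 0.4128 mol/L = 0.004419 L = 4.419 mL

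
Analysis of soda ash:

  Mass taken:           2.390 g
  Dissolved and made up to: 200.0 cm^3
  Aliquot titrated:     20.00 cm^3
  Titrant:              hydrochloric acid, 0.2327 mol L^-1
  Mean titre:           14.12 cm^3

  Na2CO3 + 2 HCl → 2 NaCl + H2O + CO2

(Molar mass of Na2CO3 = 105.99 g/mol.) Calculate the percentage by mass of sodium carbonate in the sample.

72.86 %

n(HCl) per titration = 0.01412 × 0.2327 = 3.286 × 10^-3 mol
From the 1:2 ratio, n(Na2CO3) in each aliquot = 1/2 × 3.286 × 10^-3 = 1.643 × 10^-3 mol
n(Na2CO3) in the whole flask = 1.643 × 10^-3 × 200.0/20.00 = 0.01643 mol
mass of Na2CO3 = 0.01643 × 105.99 = 1.741 g
% Na2CO3 = 1.741 / 2.390 × 100 = 72.86 %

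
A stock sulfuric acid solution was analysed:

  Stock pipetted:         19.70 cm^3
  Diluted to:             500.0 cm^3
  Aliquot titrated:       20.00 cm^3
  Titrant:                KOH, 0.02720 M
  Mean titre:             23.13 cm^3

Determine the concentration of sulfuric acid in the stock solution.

H2SO4 + 2 KOH → K2SO4 + 2 H2O
n(KOH) = 0.02313 × 0.02720 = 6.291 × 10^-4 mol
From the 1:2 ratio, n(H2SO4) in the aliquot = 1/2 × 6.291 × 10^-4 = 3.146 × 10^-4 mol
[H2SO4]_dilute = 3.146 × 10^-4 / 0.02000 = 0.01573 mol/L
Dilution factor = 500.0 / 19.70 = 25.38
[H2SO4]_stock = 0.01573 × 25.38 = 0.3992 mol/L

0.3992 M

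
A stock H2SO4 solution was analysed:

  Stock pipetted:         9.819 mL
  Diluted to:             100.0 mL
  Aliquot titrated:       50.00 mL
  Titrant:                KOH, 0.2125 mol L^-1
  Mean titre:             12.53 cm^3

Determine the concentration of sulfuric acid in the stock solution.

H2SO4 + 2 KOH → K2SO4 + 2 H2O
n(KOH) = 0.01253 × 0.2125 = 2.663 × 10^-3 mol
From the 1:2 ratio, n(H2SO4) in the aliquot = 1/2 × 2.663 × 10^-3 = 1.331 × 10^-3 mol
[H2SO4]_dilute = 1.331 × 10^-3 / 0.05000 = 0.02663 mol/L
Dilution factor = 100.0 / 9.819 = 10.18
[H2SO4]_stock = 0.02663 × 10.18 = 0.2712 mol/L

0.2712 mol/L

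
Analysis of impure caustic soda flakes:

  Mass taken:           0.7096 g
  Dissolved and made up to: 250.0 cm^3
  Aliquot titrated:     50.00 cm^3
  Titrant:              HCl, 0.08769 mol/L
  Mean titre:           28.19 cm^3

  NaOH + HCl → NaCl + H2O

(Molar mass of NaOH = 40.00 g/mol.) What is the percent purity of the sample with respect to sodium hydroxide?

n(HCl) per titration = 0.02819 × 0.08769 = 2.472 × 10^-3 mol
n(NaOH) in each aliquot = 2.472 × 10^-3 mol (1:1 ratio)
n(NaOH) in the whole flask = 2.472 × 10^-3 × 250.0/50.00 = 0.01236 mol
mass of NaOH = 0.01236 × 40.00 = 0.4944 g
% NaOH = 0.4944 / 0.7096 × 100 = 69.67 %

69.67 %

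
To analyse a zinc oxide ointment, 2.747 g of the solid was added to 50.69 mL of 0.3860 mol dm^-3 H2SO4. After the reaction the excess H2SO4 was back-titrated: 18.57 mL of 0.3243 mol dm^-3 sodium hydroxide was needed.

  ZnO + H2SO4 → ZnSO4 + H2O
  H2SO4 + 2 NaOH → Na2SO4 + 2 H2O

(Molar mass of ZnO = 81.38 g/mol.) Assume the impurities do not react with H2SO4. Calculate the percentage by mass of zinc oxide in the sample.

49.04 %

n(H2SO4) added = 0.05069 × 0.3860 = 0.01957 mol
n(NaOH) used in back-titration = 0.01857 × 0.3243 = 6.022 × 10^-3 mol
From the 1:2 ratio, n(H2SO4) left over = 1/2 × 6.022 × 10^-3 = 3.011 × 10^-3 mol
n(H2SO4) consumed by analyte = 0.01957 − 3.011 × 10^-3 = 0.01656 mol
n(ZnO) = 0.01656 mol (1:1 ratio)
mass of ZnO = 0.01656 × 81.38 = 1.347 g
% ZnO = 1.347 / 2.747 × 100 = 49.04 %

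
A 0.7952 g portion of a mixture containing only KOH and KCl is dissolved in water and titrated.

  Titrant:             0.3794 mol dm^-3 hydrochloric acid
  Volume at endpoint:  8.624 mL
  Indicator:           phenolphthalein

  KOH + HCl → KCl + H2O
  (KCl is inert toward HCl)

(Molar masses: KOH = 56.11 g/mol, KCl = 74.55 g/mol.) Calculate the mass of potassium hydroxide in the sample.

0.1836 g

n(HCl) = 0.008624 × 0.3794 = 3.272 × 10^-3 mol
Let x = n(KOH), y = n(KCl).
Titrant: 1x = 3.272 × 10^-3;  mass: 56.11x + 74.55y = 0.7952
Solving, x = 3.272 × 10^-3 mol, y = 8.204 × 10^-3 mol
mass of KOH = 3.272 × 10^-3 × 56.11 = 0.1836 g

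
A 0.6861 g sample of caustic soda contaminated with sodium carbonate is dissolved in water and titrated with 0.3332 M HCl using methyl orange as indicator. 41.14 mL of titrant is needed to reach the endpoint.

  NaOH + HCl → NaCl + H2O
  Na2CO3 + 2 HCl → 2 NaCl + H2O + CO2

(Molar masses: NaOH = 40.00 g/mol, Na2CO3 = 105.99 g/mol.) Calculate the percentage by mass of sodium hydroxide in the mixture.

n(HCl) = 0.04114 × 0.3332 = 0.01371 mol
Let x = n(NaOH), y = n(Na2CO3).
Titrant: 1x + 2y = 0.01371;  mass: 40.00x + 105.99y = 0.6861
Solving, x = 3.105 × 10^-3 mol, y = 5.302 × 10^-3 mol
mass of NaOH = 3.105 × 10^-3 × 40.00 = 0.1242 g
% NaOH = 0.1242 / 0.6861 × 100 = 18.10 %

18.10 %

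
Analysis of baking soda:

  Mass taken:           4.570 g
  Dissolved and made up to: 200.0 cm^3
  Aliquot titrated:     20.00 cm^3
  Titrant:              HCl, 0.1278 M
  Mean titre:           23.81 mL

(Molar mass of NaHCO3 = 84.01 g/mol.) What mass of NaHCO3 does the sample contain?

2.556 g

NaHCO3 + HCl → NaCl + H2O + CO2
n(HCl) per titration = 0.02381 × 0.1278 = 3.043 × 10^-3 mol
n(NaHCO3) in each aliquot = 3.043 × 10^-3 mol (1:1 ratio)
n(NaHCO3) in the whole flask = 3.043 × 10^-3 × 200.0/20.00 = 0.03043 mol
mass of NaHCO3 = 0.03043 × 84.01 = 2.556 g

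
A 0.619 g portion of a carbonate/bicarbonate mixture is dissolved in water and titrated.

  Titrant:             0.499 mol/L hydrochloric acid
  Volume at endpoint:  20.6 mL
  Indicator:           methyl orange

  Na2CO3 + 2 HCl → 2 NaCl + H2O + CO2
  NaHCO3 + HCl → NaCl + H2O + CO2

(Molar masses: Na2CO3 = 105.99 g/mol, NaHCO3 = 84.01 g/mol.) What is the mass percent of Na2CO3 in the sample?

n(HCl) = 0.0206 × 0.499 = 0.0103 mol
Let x = n(Na2CO3), y = n(NaHCO3).
Titrant: 2x + 1y = 0.0103;  mass: 105.99x + 84.01y = 0.619
Solving, x = 3.94 × 10^-3 mol, y = 2.39 × 10^-3 mol
mass of Na2CO3 = 3.94 × 10^-3 × 105.99 = 0.418 g
% Na2CO3 = 0.418 / 0.619 × 100 = 67.5 %

67.5 %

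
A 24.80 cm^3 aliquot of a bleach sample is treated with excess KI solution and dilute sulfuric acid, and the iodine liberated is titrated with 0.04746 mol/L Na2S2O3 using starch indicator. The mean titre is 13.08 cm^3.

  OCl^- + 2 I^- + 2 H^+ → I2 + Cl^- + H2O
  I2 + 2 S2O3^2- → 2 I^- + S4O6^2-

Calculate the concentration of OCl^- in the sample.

0.01252 mol/L

n(S2O3^2-) = 0.01308 × 0.04746 = 6.208 × 10^-4 mol
n(I2) = n(S2O3^2-)/2 = 3.104 × 10^-4 mol
n(OCl^-) in the aliquot = 3.104 × 10^-4 mol (1:1 ratio)
[OCl^-] = 3.104 × 10^-4 / 0.02480 = 0.01252 mol/L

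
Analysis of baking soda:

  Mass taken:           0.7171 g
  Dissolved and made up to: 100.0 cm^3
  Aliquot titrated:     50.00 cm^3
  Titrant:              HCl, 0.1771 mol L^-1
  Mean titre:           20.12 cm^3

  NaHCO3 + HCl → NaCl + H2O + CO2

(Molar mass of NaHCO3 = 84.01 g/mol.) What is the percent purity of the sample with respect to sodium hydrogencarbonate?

83.49 %

n(HCl) per titration = 0.02012 × 0.1771 = 3.563 × 10^-3 mol
n(NaHCO3) in each aliquot = 3.563 × 10^-3 mol (1:1 ratio)
n(NaHCO3) in the whole flask = 3.563 × 10^-3 × 100.0/50.00 = 7.127 × 10^-3 mol
mass of NaHCO3 = 7.127 × 10^-3 × 84.01 = 0.5987 g
% NaHCO3 = 0.5987 / 0.7171 × 100 = 83.49 %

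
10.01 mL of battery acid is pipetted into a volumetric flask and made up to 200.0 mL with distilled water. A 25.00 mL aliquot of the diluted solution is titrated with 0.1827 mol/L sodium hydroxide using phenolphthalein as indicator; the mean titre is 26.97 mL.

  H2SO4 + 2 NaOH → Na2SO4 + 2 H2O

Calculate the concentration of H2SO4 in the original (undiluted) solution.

1.969 mol/L

n(NaOH) = 0.02697 × 0.1827 = 4.927 × 10^-3 mol
From the 1:2 ratio, n(H2SO4) in the aliquot = 1/2 × 4.927 × 10^-3 = 2.464 × 10^-3 mol
[H2SO4]_dilute = 2.464 × 10^-3 / 0.02500 = 0.09855 mol/L
Dilution factor = 200.0 / 10.01 = 19.98
[H2SO4]_stock = 0.09855 × 19.98 = 1.969 mol/L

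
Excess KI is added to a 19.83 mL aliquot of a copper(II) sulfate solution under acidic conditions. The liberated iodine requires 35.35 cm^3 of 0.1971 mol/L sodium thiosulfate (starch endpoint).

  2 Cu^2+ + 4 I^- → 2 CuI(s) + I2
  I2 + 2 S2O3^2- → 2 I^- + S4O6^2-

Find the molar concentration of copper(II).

n(S2O3^2-) = 0.03535 × 0.1971 = 6.967 × 10^-3 mol
n(I2) = n(S2O3^2-)/2 = 3.484 × 10^-3 mol
From the 2:1 ratio, n(Cu2+) in the aliquot = 2/1 × 3.484 × 10^-3 = 6.967 × 10^-3 mol
[Cu2+] = 6.967 × 10^-3 / 0.01983 = 0.3514 mol/L

0.3514 mol/L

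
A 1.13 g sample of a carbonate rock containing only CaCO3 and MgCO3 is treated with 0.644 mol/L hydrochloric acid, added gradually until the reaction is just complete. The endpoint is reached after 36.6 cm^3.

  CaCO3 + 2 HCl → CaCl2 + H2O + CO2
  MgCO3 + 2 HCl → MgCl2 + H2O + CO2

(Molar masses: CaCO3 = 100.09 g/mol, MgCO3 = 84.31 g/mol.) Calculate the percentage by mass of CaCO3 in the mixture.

76.6 %

n(HCl) = 0.0366 × 0.644 = 0.0236 mol
Let x = n(CaCO3), y = n(MgCO3).
Titrant: 2x + 2y = 0.0236;  mass: 100.09x + 84.31y = 1.13
Solving, x = 8.64 × 10^-3 mol, y = 3.14 × 10^-3 mol
mass of CaCO3 = 8.64 × 10^-3 × 100.09 = 0.865 g
% CaCO3 = 0.865 / 1.13 × 100 = 76.6 %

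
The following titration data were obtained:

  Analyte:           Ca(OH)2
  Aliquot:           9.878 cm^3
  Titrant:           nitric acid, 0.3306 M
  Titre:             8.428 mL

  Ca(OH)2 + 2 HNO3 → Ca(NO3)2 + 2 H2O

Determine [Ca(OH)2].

n(HNO3) = 0.008428 L × 0.3306 mol/L = 2.786 × 10^-3 mol
From the 1:2 mole ratio, n(Ca(OH)2) = 1/2 × 2.786 × 10^-3 = 1.393 × 10^-3 mol
[Ca(OH)2] = 1.393 × 10^-3 mol / 0.009878 L = 0.1410 mol/L

0.1410 M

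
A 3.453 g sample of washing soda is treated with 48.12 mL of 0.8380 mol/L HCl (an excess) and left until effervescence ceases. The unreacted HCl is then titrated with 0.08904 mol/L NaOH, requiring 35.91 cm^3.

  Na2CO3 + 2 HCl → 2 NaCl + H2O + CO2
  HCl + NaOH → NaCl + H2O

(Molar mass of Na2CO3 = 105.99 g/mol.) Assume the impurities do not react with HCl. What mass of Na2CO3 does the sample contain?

n(HCl) added = 0.04812 × 0.8380 = 0.04032 mol
n(NaOH) used in back-titration = 0.03591 × 0.08904 = 3.197 × 10^-3 mol
n(HCl) left over = 3.197 × 10^-3 mol (1:1 ratio)
n(HCl) consumed by analyte = 0.04032 − 3.197 × 10^-3 = 0.03713 mol
From the 1:2 ratio, n(Na2CO3) = 1/2 × 0.03713 = 0.01856 mol
mass of Na2CO3 = 0.01856 × 105.99 = 1.968 g

1.968 g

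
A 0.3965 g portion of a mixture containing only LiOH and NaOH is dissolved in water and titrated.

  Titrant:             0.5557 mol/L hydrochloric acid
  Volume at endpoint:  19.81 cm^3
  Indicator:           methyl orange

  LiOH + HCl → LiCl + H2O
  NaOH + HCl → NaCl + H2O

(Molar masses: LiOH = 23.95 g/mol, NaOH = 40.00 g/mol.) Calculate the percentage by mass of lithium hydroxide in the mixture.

16.50 %

n(HCl) = 0.01981 × 0.5557 = 0.01101 mol
Let x = n(LiOH), y = n(NaOH).
Titrant: 1x + 1y = 0.01101;  mass: 23.95x + 40.00y = 0.3965
Solving, x = 2.731 × 10^-3 mol, y = 8.277 × 10^-3 mol
mass of LiOH = 2.731 × 10^-3 × 23.95 = 0.06541 g
% LiOH = 0.06541 / 0.3965 × 100 = 16.50 %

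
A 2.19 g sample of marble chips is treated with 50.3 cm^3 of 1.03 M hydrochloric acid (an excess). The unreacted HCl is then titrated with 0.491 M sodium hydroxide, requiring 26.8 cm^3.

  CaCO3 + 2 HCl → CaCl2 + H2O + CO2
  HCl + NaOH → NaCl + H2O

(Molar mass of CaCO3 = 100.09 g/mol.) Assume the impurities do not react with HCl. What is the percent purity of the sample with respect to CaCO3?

88.3 %

n(HCl) added = 0.0503 × 1.03 = 0.0518 mol
n(NaOH) used in back-titration = 0.0268 × 0.491 = 0.0132 mol
n(HCl) left over = 0.0132 mol (1:1 ratio)
n(HCl) consumed by analyte = 0.0518 − 0.0132 = 0.0387 mol
From the 1:2 ratio, n(CaCO3) = 1/2 × 0.0387 = 0.0193 mol
mass of CaCO3 = 0.0193 × 100.09 = 1.93 g
% CaCO3 = 1.93 / 2.19 × 100 = 88.3 %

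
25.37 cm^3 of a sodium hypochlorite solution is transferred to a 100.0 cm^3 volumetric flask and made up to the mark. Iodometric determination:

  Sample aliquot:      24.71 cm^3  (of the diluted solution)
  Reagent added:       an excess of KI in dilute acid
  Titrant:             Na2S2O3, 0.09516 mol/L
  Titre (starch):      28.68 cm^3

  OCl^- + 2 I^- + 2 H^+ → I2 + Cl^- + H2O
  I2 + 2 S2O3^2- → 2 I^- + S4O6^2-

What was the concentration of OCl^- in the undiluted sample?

n(S2O3^2-) = 0.02868 × 0.09516 = 2.729 × 10^-3 mol
n(I2) = n(S2O3^2-)/2 = 1.365 × 10^-3 mol
n(OCl^-) in the aliquot = 1.365 × 10^-3 mol (1:1 ratio)
[OCl^-]_dilute = 1.365 × 10^-3 / 0.02471 = 0.05522 mol/L
[OCl^-]_original = 0.05522 × 100.0/25.37 = 0.2177 mol/L

0.2177 mol/L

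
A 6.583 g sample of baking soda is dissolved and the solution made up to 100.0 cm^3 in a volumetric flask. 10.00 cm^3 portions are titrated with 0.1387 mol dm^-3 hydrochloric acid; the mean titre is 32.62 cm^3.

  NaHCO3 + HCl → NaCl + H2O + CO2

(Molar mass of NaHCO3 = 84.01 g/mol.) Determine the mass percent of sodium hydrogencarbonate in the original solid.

57.74 %

n(HCl) per titration = 0.03262 × 0.1387 = 4.524 × 10^-3 mol
n(NaHCO3) in each aliquot = 4.524 × 10^-3 mol (1:1 ratio)
n(NaHCO3) in the whole flask = 4.524 × 10^-3 × 100.0/10.00 = 0.04524 mol
mass of NaHCO3 = 0.04524 × 84.01 = 3.801 g
% NaHCO3 = 3.801 / 6.583 × 100 = 57.74 %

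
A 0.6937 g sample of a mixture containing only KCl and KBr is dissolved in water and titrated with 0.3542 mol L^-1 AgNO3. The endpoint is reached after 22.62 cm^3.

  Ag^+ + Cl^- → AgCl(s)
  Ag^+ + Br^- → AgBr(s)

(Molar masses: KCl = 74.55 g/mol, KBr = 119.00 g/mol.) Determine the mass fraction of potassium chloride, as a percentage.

62.79 %

n(AgNO3) = 0.02262 × 0.3542 = 8.012 × 10^-3 mol
Let x = n(KCl), y = n(KBr).
Titrant: 1x + 1y = 8.012 × 10^-3;  mass: 74.55x + 119.00y = 0.6937
Solving, x = 5.843 × 10^-3 mol, y = 2.169 × 10^-3 mol
mass of KCl = 5.843 × 10^-3 × 74.55 = 0.4356 g
% KCl = 0.4356 / 0.6937 × 100 = 62.79 %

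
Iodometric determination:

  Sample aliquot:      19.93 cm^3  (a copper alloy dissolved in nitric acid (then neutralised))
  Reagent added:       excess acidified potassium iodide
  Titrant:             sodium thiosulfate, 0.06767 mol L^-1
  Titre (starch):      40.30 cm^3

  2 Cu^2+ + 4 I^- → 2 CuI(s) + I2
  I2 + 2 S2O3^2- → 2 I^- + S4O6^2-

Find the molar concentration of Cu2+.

n(S2O3^2-) = 0.04030 × 0.06767 = 2.727 × 10^-3 mol
n(I2) = n(S2O3^2-)/2 = 1.364 × 10^-3 mol
From the 2:1 ratio, n(Cu2+) in the aliquot = 2/1 × 1.364 × 10^-3 = 2.727 × 10^-3 mol
[Cu2+] = 2.727 × 10^-3 / 0.01993 = 0.1368 mol/L

0.1368 mol/L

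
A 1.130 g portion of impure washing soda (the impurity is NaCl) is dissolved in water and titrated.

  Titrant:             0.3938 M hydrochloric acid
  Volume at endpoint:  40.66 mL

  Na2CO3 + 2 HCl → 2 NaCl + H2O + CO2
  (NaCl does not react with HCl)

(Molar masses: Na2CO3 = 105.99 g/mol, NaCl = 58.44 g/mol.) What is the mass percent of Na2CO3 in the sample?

n(HCl) = 0.04066 × 0.3938 = 0.01601 mol
Let x = n(Na2CO3), y = n(NaCl).
Titrant: 2x = 0.01601;  mass: 105.99x + 58.44y = 1.130
Solving, x = 8.006 × 10^-3 mol, y = 4.816 × 10^-3 mol
mass of Na2CO3 = 8.006 × 10^-3 × 105.99 = 0.8486 g
% Na2CO3 = 0.8486 / 1.130 × 100 = 75.09 %

75.09 %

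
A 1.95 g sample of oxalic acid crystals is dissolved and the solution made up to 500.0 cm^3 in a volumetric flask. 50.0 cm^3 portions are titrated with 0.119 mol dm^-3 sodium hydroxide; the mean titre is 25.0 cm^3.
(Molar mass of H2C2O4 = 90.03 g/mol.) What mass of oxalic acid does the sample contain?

H2C2O4 + 2 NaOH → Na2C2O4 + 2 H2O
n(NaOH) per titration = 0.0250 × 0.119 = 2.97 × 10^-3 mol
From the 1:2 ratio, n(H2C2O4) in each aliquot = 1/2 × 2.97 × 10^-3 = 1.49 × 10^-3 mol
n(H2C2O4) in the whole flask = 1.49 × 10^-3 × 500.0/50.0 = 0.0149 mol
mass of H2C2O4 = 0.0149 × 90.03 = 1.34 g

1.34 g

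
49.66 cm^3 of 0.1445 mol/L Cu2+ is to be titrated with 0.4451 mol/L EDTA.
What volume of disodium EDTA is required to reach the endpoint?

Cu^2+ + EDTA^4- → [Cu(EDTA)]^2-
n(Cu2+) = 0.04966 L × 0.1445 mol/L = 7.176 × 10^-3 mol
n(EDTA) = 7.176 × 10^-3 mol (1:1 stoichiometry)
V(EDTA) = 7.176 × 10^-3 mol / 0.4451 mol/L = 0.01612 L = 16.12 mL

16.12 mL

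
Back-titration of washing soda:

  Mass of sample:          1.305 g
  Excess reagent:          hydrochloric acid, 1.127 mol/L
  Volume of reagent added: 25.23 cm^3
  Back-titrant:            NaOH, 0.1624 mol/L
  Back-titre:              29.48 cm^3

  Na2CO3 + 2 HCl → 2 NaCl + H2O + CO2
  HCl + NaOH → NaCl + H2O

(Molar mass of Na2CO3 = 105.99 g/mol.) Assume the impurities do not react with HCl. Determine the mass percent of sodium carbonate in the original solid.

96.03 %

n(HCl) added = 0.02523 × 1.127 = 0.02843 mol
n(NaOH) used in back-titration = 0.02948 × 0.1624 = 4.788 × 10^-3 mol
n(HCl) left over = 4.788 × 10^-3 mol (1:1 ratio)
n(HCl) consumed by analyte = 0.02843 − 4.788 × 10^-3 = 0.02365 mol
From the 1:2 ratio, n(Na2CO3) = 1/2 × 0.02365 = 0.01182 mol
mass of Na2CO3 = 0.01182 × 105.99 = 1.253 g
% Na2CO3 = 1.253 / 1.305 × 100 = 96.03 %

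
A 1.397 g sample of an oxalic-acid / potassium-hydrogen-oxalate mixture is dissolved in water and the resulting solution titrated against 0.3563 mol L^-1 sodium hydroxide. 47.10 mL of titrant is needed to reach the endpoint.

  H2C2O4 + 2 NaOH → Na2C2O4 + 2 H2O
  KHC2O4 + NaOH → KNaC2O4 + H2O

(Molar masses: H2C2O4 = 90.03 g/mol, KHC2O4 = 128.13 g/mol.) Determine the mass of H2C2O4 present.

n(NaOH) = 0.04710 × 0.3563 = 0.01678 mol
Let x = n(H2C2O4), y = n(KHC2O4).
Titrant: 2x + 1y = 0.01678;  mass: 90.03x + 128.13y = 1.397
Solving, x = 4.531 × 10^-3 mol, y = 7.719 × 10^-3 mol
mass of H2C2O4 = 4.531 × 10^-3 × 90.03 = 0.4080 g

0.4080 g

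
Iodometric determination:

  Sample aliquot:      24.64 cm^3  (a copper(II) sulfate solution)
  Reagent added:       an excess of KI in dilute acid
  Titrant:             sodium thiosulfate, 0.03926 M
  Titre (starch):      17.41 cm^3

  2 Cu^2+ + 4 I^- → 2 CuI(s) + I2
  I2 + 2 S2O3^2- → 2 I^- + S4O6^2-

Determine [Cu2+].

n(S2O3^2-) = 0.01741 × 0.03926 = 6.835 × 10^-4 mol
n(I2) = n(S2O3^2-)/2 = 3.418 × 10^-4 mol
From the 2:1 ratio, n(Cu2+) in the aliquot = 2/1 × 3.418 × 10^-4 = 6.835 × 10^-4 mol
[Cu2+] = 6.835 × 10^-4 / 0.02464 = 0.02774 mol/L

0.02774 M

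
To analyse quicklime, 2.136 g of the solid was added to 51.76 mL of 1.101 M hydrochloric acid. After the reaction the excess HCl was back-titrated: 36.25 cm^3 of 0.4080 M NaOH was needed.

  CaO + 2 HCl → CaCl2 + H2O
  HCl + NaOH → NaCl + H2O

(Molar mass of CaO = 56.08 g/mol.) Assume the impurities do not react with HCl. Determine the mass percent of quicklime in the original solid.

55.39 %

n(HCl) added = 0.05176 × 1.101 = 0.05699 mol
n(NaOH) used in back-titration = 0.03625 × 0.4080 = 0.01479 mol
n(HCl) left over = 0.01479 mol (1:1 ratio)
n(HCl) consumed by analyte = 0.05699 − 0.01479 = 0.04220 mol
From the 1:2 ratio, n(CaO) = 1/2 × 0.04220 = 0.02110 mol
mass of CaO = 0.02110 × 56.08 = 1.183 g
% CaO = 1.183 / 2.136 × 100 = 55.39 %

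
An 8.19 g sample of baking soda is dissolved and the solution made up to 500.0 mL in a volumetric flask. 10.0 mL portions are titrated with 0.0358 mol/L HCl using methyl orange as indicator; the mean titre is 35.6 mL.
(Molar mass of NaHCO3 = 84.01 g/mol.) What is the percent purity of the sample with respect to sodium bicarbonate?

NaHCO3 + HCl → NaCl + H2O + CO2
n(HCl) per titration = 0.0356 × 0.0358 = 1.27 × 10^-3 mol
n(NaHCO3) in each aliquot = 1.27 × 10^-3 mol (1:1 ratio)
n(NaHCO3) in the whole flask = 1.27 × 10^-3 × 500.0/10.0 = 0.0637 mol
mass of NaHCO3 = 0.0637 × 84.01 = 5.35 g
% NaHCO3 = 5.35 / 8.19 × 100 = 65.4 %

65.4 %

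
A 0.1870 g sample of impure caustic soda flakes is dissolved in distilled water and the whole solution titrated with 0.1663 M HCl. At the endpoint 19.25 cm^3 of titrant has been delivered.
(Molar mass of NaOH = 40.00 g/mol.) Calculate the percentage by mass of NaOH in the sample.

68.48 %

NaOH + HCl → NaCl + H2O
n(HCl) = 0.01925 L × 0.1663 mol/L = 3.201 × 10^-3 mol
n(NaOH) = 3.201 × 10^-3 mol (1:1 ratio)
mass of NaOH = 3.201 × 10^-3 × 40.00 g/mol = 0.1281 g
% NaOH = 0.1281 / 0.1870 × 100 = 68.48 %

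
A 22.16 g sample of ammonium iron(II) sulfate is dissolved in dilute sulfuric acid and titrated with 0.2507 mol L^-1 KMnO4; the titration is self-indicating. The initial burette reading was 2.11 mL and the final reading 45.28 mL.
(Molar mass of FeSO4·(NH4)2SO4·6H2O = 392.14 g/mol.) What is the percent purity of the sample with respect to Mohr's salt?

MnO4^- + 5 Fe^2+ + 8 H^+ → Mn^2+ + 5 Fe^3+ + 4 H2O
n(KMnO4) = 0.04317 L × 0.2507 mol/L = 0.01082 mol
From the 5:1 ratio, n(FeSO4·(NH4)2SO4·6H2O) = 5/1 × 0.01082 = 0.05411 mol
mass of FeSO4·(NH4)2SO4·6H2O = 0.05411 × 392.14 g/mol = 21.22 g
% FeSO4·(NH4)2SO4·6H2O = 21.22 / 22.16 × 100 = 95.76 %

95.76 %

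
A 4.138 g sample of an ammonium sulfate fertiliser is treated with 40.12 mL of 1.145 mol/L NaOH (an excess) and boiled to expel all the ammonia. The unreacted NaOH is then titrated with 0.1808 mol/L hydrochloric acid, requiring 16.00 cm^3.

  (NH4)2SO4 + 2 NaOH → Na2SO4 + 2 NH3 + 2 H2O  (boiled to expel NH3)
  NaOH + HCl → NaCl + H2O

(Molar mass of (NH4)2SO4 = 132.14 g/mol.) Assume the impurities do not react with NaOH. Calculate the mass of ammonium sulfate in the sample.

2.844 g

n(NaOH) added = 0.04012 × 1.145 = 0.04594 mol
n(HCl) used in back-titration = 0.01600 × 0.1808 = 2.893 × 10^-3 mol
n(NaOH) left over = 2.893 × 10^-3 mol (1:1 ratio)
n(NaOH) consumed by analyte = 0.04594 − 2.893 × 10^-3 = 0.04304 mol
From the 1:2 ratio, n((NH4)2SO4) = 1/2 × 0.04304 = 0.02152 mol
mass of (NH4)2SO4 = 0.02152 × 132.14 = 2.844 g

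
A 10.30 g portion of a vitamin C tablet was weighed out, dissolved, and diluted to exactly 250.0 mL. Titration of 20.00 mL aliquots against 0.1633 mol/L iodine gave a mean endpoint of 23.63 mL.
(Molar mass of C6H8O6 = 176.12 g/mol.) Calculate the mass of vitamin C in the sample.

C6H8O6 + I2 → C6H6O6 + 2 HI
n(I2) per titration = 0.02363 × 0.1633 = 3.859 × 10^-3 mol
n(C6H8O6) in each aliquot = 3.859 × 10^-3 mol (1:1 ratio)
n(C6H8O6) in the whole flask = 3.859 × 10^-3 × 250.0/20.00 = 0.04823 mol
mass of C6H8O6 = 0.04823 × 176.12 = 8.495 g

8.495 g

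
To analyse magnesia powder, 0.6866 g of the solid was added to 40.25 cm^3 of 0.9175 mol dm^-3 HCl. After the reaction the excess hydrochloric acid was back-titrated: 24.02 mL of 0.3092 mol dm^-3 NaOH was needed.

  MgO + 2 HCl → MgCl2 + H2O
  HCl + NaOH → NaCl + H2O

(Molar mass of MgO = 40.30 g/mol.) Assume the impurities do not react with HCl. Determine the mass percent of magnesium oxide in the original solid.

n(HCl) added = 0.04025 × 0.9175 = 0.03693 mol
n(NaOH) used in back-titration = 0.02402 × 0.3092 = 7.427 × 10^-3 mol
n(HCl) left over = 7.427 × 10^-3 mol (1:1 ratio)
n(HCl) consumed by analyte = 0.03693 − 7.427 × 10^-3 = 0.02950 mol
From the 1:2 ratio, n(MgO) = 1/2 × 0.02950 = 0.01475 mol
mass of MgO = 0.01475 × 40.30 = 0.5945 g
% MgO = 0.5945 / 0.6866 × 100 = 86.58 %

86.58 %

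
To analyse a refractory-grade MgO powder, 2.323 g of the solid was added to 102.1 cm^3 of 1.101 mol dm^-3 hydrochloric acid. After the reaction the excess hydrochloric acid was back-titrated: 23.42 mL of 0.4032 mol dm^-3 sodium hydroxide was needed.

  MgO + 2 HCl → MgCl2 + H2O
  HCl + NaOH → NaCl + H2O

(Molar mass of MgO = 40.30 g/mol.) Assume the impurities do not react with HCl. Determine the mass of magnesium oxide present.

2.075 g

n(HCl) added = 0.1021 × 1.101 = 0.1124 mol
n(NaOH) used in back-titration = 0.02342 × 0.4032 = 9.443 × 10^-3 mol
n(HCl) left over = 9.443 × 10^-3 mol (1:1 ratio)
n(HCl) consumed by analyte = 0.1124 − 9.443 × 10^-3 = 0.1030 mol
From the 1:2 ratio, n(MgO) = 1/2 × 0.1030 = 0.05148 mol
mass of MgO = 0.05148 × 40.30 = 2.075 g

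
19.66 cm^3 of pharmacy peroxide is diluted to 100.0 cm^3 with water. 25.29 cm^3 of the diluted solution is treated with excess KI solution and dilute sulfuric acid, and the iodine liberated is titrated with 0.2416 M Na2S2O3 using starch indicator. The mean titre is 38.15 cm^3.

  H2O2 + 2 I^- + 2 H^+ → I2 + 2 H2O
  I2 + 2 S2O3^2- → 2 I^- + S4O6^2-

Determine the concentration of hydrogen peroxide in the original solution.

n(S2O3^2-) = 0.03815 × 0.2416 = 9.217 × 10^-3 mol
n(I2) = n(S2O3^2-)/2 = 4.609 × 10^-3 mol
n(H2O2) in the aliquot = 4.609 × 10^-3 mol (1:1 ratio)
[H2O2]_dilute = 4.609 × 10^-3 / 0.02529 = 0.1822 mol/L
[H2O2]_original = 0.1822 × 100.0/19.66 = 0.9269 mol/L

0.9269 M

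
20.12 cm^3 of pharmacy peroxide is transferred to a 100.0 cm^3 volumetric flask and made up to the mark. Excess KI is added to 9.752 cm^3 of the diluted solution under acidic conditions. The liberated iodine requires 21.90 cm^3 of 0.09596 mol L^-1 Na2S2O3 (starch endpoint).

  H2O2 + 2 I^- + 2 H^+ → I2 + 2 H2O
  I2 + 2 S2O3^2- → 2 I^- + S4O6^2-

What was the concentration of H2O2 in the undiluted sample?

n(S2O3^2-) = 0.02190 × 0.09596 = 2.102 × 10^-3 mol
n(I2) = n(S2O3^2-)/2 = 1.051 × 10^-3 mol
n(H2O2) in the aliquot = 1.051 × 10^-3 mol (1:1 ratio)
[H2O2]_dilute = 1.051 × 10^-3 / 0.009752 = 0.1077 mol/L
[H2O2]_original = 0.1077 × 100.0/20.12 = 0.5355 mol/L

0.5355 mol/L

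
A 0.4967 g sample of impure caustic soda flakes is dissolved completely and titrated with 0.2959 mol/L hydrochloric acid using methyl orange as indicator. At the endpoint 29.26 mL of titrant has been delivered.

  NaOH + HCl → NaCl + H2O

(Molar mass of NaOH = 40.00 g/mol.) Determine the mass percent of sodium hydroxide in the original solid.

69.72 %

n(HCl) = 0.02926 L × 0.2959 mol/L = 8.658 × 10^-3 mol
n(NaOH) = 8.658 × 10^-3 mol (1:1 ratio)
mass of NaOH = 8.658 × 10^-3 × 40.00 g/mol = 0.3463 g
% NaOH = 0.3463 / 0.4967 × 100 = 69.72 %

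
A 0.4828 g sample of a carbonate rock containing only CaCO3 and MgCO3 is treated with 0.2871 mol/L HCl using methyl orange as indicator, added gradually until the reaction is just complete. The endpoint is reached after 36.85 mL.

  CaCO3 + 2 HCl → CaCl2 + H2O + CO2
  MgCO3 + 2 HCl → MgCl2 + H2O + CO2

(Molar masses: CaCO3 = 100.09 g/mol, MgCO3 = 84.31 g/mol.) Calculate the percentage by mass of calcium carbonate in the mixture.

n(HCl) = 0.03685 × 0.2871 = 0.01058 mol
Let x = n(CaCO3), y = n(MgCO3).
Titrant: 2x + 2y = 0.01058;  mass: 100.09x + 84.31y = 0.4828
Solving, x = 2.333 × 10^-3 mol, y = 2.957 × 10^-3 mol
mass of CaCO3 = 2.333 × 10^-3 × 100.09 = 0.2335 g
% CaCO3 = 0.2335 / 0.4828 × 100 = 48.37 %

48.37 %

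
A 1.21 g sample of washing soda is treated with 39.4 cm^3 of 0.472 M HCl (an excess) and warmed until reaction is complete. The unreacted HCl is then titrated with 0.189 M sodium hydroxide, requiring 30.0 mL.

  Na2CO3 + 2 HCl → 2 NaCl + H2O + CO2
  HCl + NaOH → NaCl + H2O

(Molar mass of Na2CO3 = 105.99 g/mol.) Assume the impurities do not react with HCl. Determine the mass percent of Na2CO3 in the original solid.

56.6 %

n(HCl) added = 0.0394 × 0.472 = 0.0186 mol
n(NaOH) used in back-titration = 0.0300 × 0.189 = 5.67 × 10^-3 mol
n(HCl) left over = 5.67 × 10^-3 mol (1:1 ratio)
n(HCl) consumed by analyte = 0.0186 − 5.67 × 10^-3 = 0.0129 mol
From the 1:2 ratio, n(Na2CO3) = 1/2 × 0.0129 = 6.46 × 10^-3 mol
mass of Na2CO3 = 6.46 × 10^-3 × 105.99 = 0.685 g
% Na2CO3 = 0.685 / 1.21 × 100 = 56.6 %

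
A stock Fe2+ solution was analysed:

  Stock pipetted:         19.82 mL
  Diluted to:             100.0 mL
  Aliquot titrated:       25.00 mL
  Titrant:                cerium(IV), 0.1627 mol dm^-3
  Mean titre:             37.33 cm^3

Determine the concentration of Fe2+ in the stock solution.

1.226 mol/L

Ce^4+ + Fe^2+ → Ce^3+ + Fe^3+
n(Ce4+) = 0.03733 × 0.1627 = 6.074 × 10^-3 mol
n(Fe2+) in the aliquot = 6.074 × 10^-3 mol (1:1 ratio)
[Fe2+]_dilute = 6.074 × 10^-3 / 0.02500 = 0.2429 mol/L
Dilution factor = 100.0 / 19.82 = 5.045
[Fe2+]_stock = 0.2429 × 5.045 = 1.226 mol/L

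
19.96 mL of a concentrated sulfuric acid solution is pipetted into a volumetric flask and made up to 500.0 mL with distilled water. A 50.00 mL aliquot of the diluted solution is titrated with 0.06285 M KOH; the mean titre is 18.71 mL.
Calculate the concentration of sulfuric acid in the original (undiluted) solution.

H2SO4 + 2 KOH → K2SO4 + 2 H2O
n(KOH) = 0.01871 × 0.06285 = 1.176 × 10^-3 mol
From the 1:2 ratio, n(H2SO4) in the aliquot = 1/2 × 1.176 × 10^-3 = 5.880 × 10^-4 mol
[H2SO4]_dilute = 5.880 × 10^-4 / 0.05000 = 0.01176 mol/L
Dilution factor = 500.0 / 19.96 = 25.05
[H2SO4]_stock = 0.01176 × 25.05 = 0.2946 mol/L

0.2946 M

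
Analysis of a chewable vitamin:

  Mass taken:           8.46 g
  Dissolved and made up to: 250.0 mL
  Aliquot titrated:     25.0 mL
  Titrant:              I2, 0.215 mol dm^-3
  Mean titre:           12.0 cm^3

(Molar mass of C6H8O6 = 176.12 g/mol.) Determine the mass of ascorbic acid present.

4.54 g

C6H8O6 + I2 → C6H6O6 + 2 HI
n(I2) per titration = 0.0120 × 0.215 = 2.58 × 10^-3 mol
n(C6H8O6) in each aliquot = 2.58 × 10^-3 mol (1:1 ratio)
n(C6H8O6) in the whole flask = 2.58 × 10^-3 × 250.0/25.0 = 0.0258 mol
mass of C6H8O6 = 0.0258 × 176.12 = 4.54 g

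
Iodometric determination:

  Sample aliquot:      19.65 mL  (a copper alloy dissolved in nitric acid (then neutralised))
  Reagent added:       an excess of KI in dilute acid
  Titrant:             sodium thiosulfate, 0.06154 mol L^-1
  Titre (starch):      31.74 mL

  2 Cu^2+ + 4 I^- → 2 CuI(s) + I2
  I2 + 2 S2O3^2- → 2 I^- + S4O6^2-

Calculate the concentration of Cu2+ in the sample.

n(S2O3^2-) = 0.03174 × 0.06154 = 1.953 × 10^-3 mol
n(I2) = n(S2O3^2-)/2 = 9.766 × 10^-4 mol
From the 2:1 ratio, n(Cu2+) in the aliquot = 2/1 × 9.766 × 10^-4 = 1.953 × 10^-3 mol
[Cu2+] = 1.953 × 10^-3 / 0.01965 = 0.09940 mol/L

0.09940 mol/L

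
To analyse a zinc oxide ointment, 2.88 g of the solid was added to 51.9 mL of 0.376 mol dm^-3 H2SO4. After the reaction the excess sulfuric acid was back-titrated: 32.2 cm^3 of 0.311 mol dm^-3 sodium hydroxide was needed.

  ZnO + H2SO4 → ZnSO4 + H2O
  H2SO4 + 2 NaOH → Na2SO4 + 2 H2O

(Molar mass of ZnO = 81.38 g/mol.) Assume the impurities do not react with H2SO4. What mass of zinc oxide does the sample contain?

1.18 g

n(H2SO4) added = 0.0519 × 0.376 = 0.0195 mol
n(NaOH) used in back-titration = 0.0322 × 0.311 = 0.0100 mol
From the 1:2 ratio, n(H2SO4) left over = 1/2 × 0.0100 = 5.01 × 10^-3 mol
n(H2SO4) consumed by analyte = 0.0195 − 5.01 × 10^-3 = 0.0145 mol
n(ZnO) = 0.0145 mol (1:1 ratio)
mass of ZnO = 0.0145 × 81.38 = 1.18 g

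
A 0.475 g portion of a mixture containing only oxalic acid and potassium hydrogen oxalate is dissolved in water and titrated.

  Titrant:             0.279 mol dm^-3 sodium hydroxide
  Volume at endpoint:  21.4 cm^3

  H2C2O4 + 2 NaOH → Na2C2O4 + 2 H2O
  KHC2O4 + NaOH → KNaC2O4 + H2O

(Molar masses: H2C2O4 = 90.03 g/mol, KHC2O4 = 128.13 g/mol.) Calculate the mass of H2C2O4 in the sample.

0.157 g

n(NaOH) = 0.0214 × 0.279 = 5.97 × 10^-3 mol
Let x = n(H2C2O4), y = n(KHC2O4).
Titrant: 2x + 1y = 5.97 × 10^-3;  mass: 90.03x + 128.13y = 0.475
Solving, x = 1.74 × 10^-3 mol, y = 2.48 × 10^-3 mol
mass of H2C2O4 = 1.74 × 10^-3 × 90.03 = 0.157 g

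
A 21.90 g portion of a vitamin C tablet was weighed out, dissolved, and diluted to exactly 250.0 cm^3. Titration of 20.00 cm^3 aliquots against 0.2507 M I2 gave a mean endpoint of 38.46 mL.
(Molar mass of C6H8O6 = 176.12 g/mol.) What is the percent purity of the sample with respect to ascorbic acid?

96.93 %

C6H8O6 + I2 → C6H6O6 + 2 HI
n(I2) per titration = 0.03846 × 0.2507 = 9.642 × 10^-3 mol
n(C6H8O6) in each aliquot = 9.642 × 10^-3 mol (1:1 ratio)
n(C6H8O6) in the whole flask = 9.642 × 10^-3 × 250.0/20.00 = 0.1205 mol
mass of C6H8O6 = 0.1205 × 176.12 = 21.23 g
% C6H8O6 = 21.23 / 21.90 × 100 = 96.93 %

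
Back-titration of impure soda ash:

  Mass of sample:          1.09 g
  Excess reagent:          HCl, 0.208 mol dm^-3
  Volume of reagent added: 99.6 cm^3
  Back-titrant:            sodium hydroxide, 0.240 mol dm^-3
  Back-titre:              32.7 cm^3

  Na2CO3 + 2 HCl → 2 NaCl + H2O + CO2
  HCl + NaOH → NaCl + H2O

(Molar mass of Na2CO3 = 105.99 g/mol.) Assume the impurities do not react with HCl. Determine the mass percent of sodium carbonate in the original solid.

62.6 %

n(HCl) added = 0.0996 × 0.208 = 0.0207 mol
n(NaOH) used in back-titration = 0.0327 × 0.240 = 7.85 × 10^-3 mol
n(HCl) left over = 7.85 × 10^-3 mol (1:1 ratio)
n(HCl) consumed by analyte = 0.0207 − 7.85 × 10^-3 = 0.0129 mol
From the 1:2 ratio, n(Na2CO3) = 1/2 × 0.0129 = 6.43 × 10^-3 mol
mass of Na2CO3 = 6.43 × 10^-3 × 105.99 = 0.682 g
% Na2CO3 = 0.682 / 1.09 × 100 = 62.6 %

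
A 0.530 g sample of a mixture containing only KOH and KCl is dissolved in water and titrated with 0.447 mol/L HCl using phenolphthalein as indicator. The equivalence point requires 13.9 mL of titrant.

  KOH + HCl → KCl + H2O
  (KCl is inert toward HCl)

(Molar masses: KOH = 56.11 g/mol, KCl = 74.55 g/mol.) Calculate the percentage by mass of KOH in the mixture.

65.8 %

n(HCl) = 0.0139 × 0.447 = 6.21 × 10^-3 mol
Let x = n(KOH), y = n(KCl).
Titrant: 1x = 6.21 × 10^-3;  mass: 56.11x + 74.55y = 0.530
Solving, x = 6.21 × 10^-3 mol, y = 2.43 × 10^-3 mol
mass of KOH = 6.21 × 10^-3 × 56.11 = 0.349 g
% KOH = 0.349 / 0.530 × 100 = 65.8 %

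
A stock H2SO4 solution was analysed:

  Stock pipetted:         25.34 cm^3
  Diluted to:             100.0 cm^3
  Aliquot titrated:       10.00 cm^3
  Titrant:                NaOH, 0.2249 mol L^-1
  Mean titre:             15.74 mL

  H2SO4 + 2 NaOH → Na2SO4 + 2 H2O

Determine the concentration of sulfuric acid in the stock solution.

0.6985 mol/L

n(NaOH) = 0.01574 × 0.2249 = 3.540 × 10^-3 mol
From the 1:2 ratio, n(H2SO4) in the aliquot = 1/2 × 3.540 × 10^-3 = 1.770 × 10^-3 mol
[H2SO4]_dilute = 1.770 × 10^-3 / 0.01000 = 0.1770 mol/L
Dilution factor = 100.0 / 25.34 = 3.946
[H2SO4]_stock = 0.1770 × 3.946 = 0.6985 mol/L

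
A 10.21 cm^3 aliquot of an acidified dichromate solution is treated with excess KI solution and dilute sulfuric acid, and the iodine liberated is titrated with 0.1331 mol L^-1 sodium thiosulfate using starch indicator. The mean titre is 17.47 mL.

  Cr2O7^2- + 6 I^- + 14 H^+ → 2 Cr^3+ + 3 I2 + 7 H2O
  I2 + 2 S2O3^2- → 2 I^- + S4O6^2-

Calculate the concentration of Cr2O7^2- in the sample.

n(S2O3^2-) = 0.01747 × 0.1331 = 2.325 × 10^-3 mol
n(I2) = n(S2O3^2-)/2 = 1.163 × 10^-3 mol
From the 1:3 ratio, n(Cr2O7^2-) in the aliquot = 1/3 × 1.163 × 10^-3 = 3.875 × 10^-4 mol
[Cr2O7^2-] = 3.875 × 10^-4 / 0.01021 = 0.03796 mol/L

0.03796 mol/L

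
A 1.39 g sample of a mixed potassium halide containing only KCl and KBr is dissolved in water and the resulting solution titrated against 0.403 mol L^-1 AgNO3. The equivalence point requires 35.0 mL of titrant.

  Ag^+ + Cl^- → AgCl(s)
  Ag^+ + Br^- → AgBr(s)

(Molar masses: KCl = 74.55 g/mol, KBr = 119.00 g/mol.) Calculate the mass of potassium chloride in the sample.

0.484 g

n(AgNO3) = 0.0350 × 0.403 = 0.0141 mol
Let x = n(KCl), y = n(KBr).
Titrant: 1x + 1y = 0.0141;  mass: 74.55x + 119.00y = 1.39
Solving, x = 6.49 × 10^-3 mol, y = 7.61 × 10^-3 mol
mass of KCl = 6.49 × 10^-3 × 74.55 = 0.484 g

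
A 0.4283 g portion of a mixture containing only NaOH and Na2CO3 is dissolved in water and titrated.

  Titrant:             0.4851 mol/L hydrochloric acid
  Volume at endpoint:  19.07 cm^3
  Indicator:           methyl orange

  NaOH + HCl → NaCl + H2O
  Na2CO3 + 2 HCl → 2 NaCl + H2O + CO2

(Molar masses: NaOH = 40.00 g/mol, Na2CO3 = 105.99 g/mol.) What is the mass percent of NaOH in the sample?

44.52 %

n(HCl) = 0.01907 × 0.4851 = 9.251 × 10^-3 mol
Let x = n(NaOH), y = n(Na2CO3).
Titrant: 1x + 2y = 9.251 × 10^-3;  mass: 40.00x + 105.99y = 0.4283
Solving, x = 4.767 × 10^-3 mol, y = 2.242 × 10^-3 mol
mass of NaOH = 4.767 × 10^-3 × 40.00 = 0.1907 g
% NaOH = 0.1907 / 0.4283 × 100 = 44.52 %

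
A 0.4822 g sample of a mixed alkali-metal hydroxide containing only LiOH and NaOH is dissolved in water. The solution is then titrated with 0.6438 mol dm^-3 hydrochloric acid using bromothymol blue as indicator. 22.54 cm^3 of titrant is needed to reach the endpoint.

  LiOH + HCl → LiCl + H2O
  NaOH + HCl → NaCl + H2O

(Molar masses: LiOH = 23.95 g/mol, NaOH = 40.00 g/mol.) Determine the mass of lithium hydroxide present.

0.1466 g

n(HCl) = 0.02254 × 0.6438 = 0.01451 mol
Let x = n(LiOH), y = n(NaOH).
Titrant: 1x + 1y = 0.01451;  mass: 23.95x + 40.00y = 0.4822
Solving, x = 6.122 × 10^-3 mol, y = 8.390 × 10^-3 mol
mass of LiOH = 6.122 × 10^-3 × 23.95 = 0.1466 g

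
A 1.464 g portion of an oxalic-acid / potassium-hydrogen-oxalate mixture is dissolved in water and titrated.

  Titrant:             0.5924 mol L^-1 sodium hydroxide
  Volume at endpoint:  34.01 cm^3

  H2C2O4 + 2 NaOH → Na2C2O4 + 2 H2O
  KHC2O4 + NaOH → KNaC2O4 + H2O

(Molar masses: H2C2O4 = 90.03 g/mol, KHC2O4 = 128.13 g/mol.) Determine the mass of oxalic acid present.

0.6052 g

n(NaOH) = 0.03401 × 0.5924 = 0.02015 mol
Let x = n(H2C2O4), y = n(KHC2O4).
Titrant: 2x + 1y = 0.02015;  mass: 90.03x + 128.13y = 1.464
Solving, x = 6.723 × 10^-3 mol, y = 6.702 × 10^-3 mol
mass of H2C2O4 = 6.723 × 10^-3 × 90.03 = 0.6052 g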